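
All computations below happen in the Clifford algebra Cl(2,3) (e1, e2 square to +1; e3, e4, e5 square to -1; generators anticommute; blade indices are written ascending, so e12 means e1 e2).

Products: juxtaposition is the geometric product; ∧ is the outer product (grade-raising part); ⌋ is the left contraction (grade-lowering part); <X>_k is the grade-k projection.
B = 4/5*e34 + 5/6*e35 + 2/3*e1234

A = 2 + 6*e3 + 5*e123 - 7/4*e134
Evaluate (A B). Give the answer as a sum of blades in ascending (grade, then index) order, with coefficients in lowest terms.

step 1: 7/5*e1 + 7/6*e2 - 22/15*e4 - 5*e5 + 8/5*e34 + 5/3*e35 - 8*e124 - 25/6*e125 - 35/24*e145 + 4/3*e1234
Answer: 7/5*e1 + 7/6*e2 - 22/15*e4 - 5*e5 + 8/5*e34 + 5/3*e35 - 8*e124 - 25/6*e125 - 35/24*e145 + 4/3*e1234


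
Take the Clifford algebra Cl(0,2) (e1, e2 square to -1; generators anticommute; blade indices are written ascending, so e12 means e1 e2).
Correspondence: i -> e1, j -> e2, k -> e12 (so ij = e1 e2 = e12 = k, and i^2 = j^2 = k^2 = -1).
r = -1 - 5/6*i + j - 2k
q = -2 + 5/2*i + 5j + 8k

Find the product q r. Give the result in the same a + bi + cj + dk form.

In blades: q = -2 + 5/2*e1 + 5*e2 + 8*e12, r = -1 - 5/6*e1 + e2 - 2*e12.
Distribute q over r term by term (generator squares from the signature, products reordered to ascending indices): (-2)*r = 2 + 5/3*e1 - 2*e2 + 4*e12; (5/2*e1)*r = 25/12 - 5/2*e1 + 5*e2 + 5/2*e12; (5*e2)*r = -5 - 10*e1 - 5*e2 + 25/6*e12; (8*e12)*r = 16 - 8*e1 - 20/3*e2 - 8*e12.
Sum: 181/12 - 113/6*e1 - 26/3*e2 + 8/3*e12; translating back through the correspondence:
Answer: 181/12 - 113/6*i - 26/3*j + 8/3*k


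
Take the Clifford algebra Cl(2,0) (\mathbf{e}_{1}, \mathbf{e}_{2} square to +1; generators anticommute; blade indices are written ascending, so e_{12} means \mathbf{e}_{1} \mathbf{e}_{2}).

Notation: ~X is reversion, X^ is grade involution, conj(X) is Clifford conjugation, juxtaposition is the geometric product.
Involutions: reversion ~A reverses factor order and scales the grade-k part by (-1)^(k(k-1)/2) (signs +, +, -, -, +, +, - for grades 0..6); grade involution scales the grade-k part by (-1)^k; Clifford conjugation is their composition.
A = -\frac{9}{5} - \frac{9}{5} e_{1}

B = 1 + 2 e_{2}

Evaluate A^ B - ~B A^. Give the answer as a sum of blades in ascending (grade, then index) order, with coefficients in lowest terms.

first term: -\frac{9}{5} + \frac{9}{5} e_{1} - \frac{18}{5} e_{2} + \frac{18}{5} e_{12}
second term: -\frac{9}{5} + \frac{9}{5} e_{1} - \frac{18}{5} e_{2} - \frac{18}{5} e_{12}
Answer: \frac{36}{5} e_{12}


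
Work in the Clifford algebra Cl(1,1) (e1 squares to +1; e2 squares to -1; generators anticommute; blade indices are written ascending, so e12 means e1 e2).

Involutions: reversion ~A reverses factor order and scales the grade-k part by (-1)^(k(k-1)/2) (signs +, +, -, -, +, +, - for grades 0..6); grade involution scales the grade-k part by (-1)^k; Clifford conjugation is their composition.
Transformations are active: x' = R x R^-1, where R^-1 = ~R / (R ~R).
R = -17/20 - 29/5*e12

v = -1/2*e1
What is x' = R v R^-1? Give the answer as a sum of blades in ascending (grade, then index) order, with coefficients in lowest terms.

~R = -17/20 + 29/5*e12, and R ~R = -13167/400, so R^-1 = ~R / (-13167/400).
R v = 17/40*e1 - 29/10*e2
Answer: 13745/26334*e1 - 1972/13167*e2


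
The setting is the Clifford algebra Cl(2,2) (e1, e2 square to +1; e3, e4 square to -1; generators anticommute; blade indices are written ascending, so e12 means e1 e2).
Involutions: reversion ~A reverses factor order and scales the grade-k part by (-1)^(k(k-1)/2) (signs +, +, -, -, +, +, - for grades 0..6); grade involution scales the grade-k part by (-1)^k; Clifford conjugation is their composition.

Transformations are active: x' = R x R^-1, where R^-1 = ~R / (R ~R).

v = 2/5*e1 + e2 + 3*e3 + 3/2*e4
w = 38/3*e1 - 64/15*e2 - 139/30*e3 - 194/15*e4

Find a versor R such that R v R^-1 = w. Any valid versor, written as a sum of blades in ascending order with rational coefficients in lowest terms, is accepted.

Construction: equal norms (both -1009/100) license R = v + w = 196/15*e1 - 49/15*e2 - 49/30*e3 - 343/30*e4 — nothing changes along that direction, while (v - w)/2 changes sign, so v maps onto w.
Answer: 196/15*e1 - 49/15*e2 - 49/30*e3 - 343/30*e4


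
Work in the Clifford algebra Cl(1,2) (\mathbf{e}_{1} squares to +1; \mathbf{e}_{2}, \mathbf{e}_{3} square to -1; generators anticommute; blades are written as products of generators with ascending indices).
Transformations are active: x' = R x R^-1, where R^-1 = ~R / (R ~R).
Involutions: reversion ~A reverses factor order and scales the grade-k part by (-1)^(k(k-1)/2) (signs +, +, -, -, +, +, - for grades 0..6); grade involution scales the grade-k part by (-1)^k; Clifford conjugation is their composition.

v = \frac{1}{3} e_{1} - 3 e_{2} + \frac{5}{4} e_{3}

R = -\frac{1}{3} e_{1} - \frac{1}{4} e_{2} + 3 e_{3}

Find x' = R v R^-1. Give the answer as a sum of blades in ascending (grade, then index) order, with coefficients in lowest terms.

~R = -\frac{1}{3} e_{1} - \frac{1}{4} e_{2} + 3 e_{3}, and R ~R = -\frac{1289}{144}, so R^-1 = ~R / (-\frac{1289}{144}).
R v = -\frac{83}{18} + \frac{13}{12} e_{1} e_{2} - \frac{17}{12} e_{1} e_{3} + \frac{139}{16} e_{2} e_{3}
Answer: -\frac{2617}{3867} e_{1} + \frac{3535}{1289} e_{2} + \frac{9491}{5156} e_{3}


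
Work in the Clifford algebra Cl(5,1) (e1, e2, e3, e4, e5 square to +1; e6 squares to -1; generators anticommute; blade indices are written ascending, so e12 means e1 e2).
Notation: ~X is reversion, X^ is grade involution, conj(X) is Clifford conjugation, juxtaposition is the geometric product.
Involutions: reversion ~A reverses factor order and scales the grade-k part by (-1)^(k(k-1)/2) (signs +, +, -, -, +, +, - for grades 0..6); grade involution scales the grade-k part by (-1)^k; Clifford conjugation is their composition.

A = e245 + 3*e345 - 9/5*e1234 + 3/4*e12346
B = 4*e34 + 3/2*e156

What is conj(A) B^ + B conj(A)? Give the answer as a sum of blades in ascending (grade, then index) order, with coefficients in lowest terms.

first term: -12*e5 + 36/5*e12 + 3*e126 - 4*e235 + 3/2*e1246 + 9/2*e1346 + 9/8*e2345 - 27/10*e23456
second term: -12*e5 + 36/5*e12 + 3*e126 + 4*e235 - 3/2*e1246 - 9/2*e1346 + 9/8*e2345 - 27/10*e23456
Answer: -24*e5 + 72/5*e12 + 6*e126 + 9/4*e2345 - 27/5*e23456


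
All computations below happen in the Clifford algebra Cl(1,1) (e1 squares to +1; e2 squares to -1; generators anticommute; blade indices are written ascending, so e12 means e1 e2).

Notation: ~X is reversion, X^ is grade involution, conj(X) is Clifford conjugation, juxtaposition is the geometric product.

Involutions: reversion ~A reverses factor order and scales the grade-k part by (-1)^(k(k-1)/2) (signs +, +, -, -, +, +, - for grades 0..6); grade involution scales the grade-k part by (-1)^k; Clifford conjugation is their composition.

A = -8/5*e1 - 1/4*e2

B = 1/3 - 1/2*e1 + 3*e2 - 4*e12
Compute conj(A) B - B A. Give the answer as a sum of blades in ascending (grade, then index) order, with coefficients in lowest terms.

first term: -31/20 - 7/15*e1 - 379/60*e2 + 197/40*e12
second term: 31/20 - 23/15*e1 - 389/60*e2 + 197/40*e12
Answer: -31/10 + 16/15*e1 + 1/6*e2


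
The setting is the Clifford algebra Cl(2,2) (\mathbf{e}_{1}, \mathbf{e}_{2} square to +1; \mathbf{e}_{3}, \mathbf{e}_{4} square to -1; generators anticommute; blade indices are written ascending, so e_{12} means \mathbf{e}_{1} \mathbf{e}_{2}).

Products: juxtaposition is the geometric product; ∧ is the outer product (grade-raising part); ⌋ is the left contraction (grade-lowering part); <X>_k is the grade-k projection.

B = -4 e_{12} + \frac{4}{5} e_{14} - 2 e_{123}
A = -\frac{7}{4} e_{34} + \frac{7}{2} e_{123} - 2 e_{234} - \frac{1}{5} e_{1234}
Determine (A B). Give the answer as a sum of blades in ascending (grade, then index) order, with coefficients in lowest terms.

step 1: -7 + 14 e_{3} - \frac{2}{5} e_{4} + \frac{7}{5} e_{13} - 4 e_{14} - \frac{4}{25} e_{23} - \frac{4}{5} e_{34} - \frac{8}{5} e_{123} + \frac{7}{2} e_{124} - 8 e_{134} + \frac{14}{5} e_{234} + 7 e_{1234}
Answer: -7 + 14 e_{3} - \frac{2}{5} e_{4} + \frac{7}{5} e_{13} - 4 e_{14} - \frac{4}{25} e_{23} - \frac{4}{5} e_{34} - \frac{8}{5} e_{123} + \frac{7}{2} e_{124} - 8 e_{134} + \frac{14}{5} e_{234} + 7 e_{1234}


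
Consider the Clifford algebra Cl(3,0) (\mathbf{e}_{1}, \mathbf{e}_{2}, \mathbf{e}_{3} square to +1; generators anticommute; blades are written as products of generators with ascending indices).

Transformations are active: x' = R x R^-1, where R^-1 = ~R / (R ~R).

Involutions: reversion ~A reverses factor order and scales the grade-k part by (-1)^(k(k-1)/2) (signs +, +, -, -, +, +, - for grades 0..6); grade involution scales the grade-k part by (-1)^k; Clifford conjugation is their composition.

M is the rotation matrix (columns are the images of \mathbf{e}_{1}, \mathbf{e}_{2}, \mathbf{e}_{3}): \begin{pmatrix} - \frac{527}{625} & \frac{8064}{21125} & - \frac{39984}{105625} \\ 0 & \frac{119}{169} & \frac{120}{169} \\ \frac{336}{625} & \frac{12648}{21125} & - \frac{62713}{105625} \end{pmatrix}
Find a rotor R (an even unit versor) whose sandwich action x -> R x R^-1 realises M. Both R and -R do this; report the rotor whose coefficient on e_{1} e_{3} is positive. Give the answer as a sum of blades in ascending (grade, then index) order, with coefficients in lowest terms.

Method: write R = a + b12*e_{1} e_{2} + b13*e_{1} e_{3} + b23*e_{2} e_{3} with a^2 + b12^2 + b13^2 + b23^2 = 1 (so R^-1 = ~R). Expanding the columns R e_j ~R gives tr M = 4a^2 - 1 and, from the antisymmetric part, M21 - M12 = -4a*b12, M13 - M31 = 4a*b13, M32 - M23 = -4a*b23.
Here tr M = -\frac{77401}{105625}, so a^2 = (1 + tr M)/4 = \frac{7056}{105625} and a = ±\frac{84}{325}. Taking a = \frac{84}{325}: M21 - M12 = -\frac{8064}{21125}, M13 - M31 = -\frac{96768}{105625}, M32 - M23 = -\frac{2352}{21125}, giving b12 = \frac{24}{65}, b13 = -\frac{288}{325}, b23 = \frac{7}{65}, i.e. R = \frac{84}{325} + \frac{24}{65} e_{1} e_{2} - \frac{288}{325} e_{1} e_{3} + \frac{7}{65} e_{2} e_{3}.
Its e_{1} e_{3} coefficient is negative, so report the other preimage -R.
Answer: -\frac{84}{325} - \frac{24}{65} e_{1} e_{2} + \frac{288}{325} e_{1} e_{3} - \frac{7}{65} e_{2} e_{3}. Why the constraint matters: R and -R act identically through the sandwich — M has trace -\frac{77401}{105625} either way — so only the sign condition on e_{1} e_{3} picks one of the two preimages.


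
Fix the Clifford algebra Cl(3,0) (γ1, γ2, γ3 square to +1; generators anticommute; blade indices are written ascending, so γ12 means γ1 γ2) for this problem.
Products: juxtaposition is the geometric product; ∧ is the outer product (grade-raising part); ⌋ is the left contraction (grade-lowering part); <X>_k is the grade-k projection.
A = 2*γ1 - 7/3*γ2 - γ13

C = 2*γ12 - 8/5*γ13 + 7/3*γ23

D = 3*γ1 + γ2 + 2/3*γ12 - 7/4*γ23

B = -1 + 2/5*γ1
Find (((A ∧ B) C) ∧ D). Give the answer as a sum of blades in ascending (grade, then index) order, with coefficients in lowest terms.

step 1: -2*γ1 + 7/3*γ2 + 14/15*γ12 + γ13
step 2: -4/15 - 14/3*γ1 - 4*γ2 + 389/45*γ3 - 7/3*γ12 + 98/45*γ13 + 262/75*γ23 - 14/15*γ123
step 3: -4/5*γ1 - 4/15*γ2 + 322/45*γ12 - 389/15*γ13 - 368/45*γ23 + 30013/1350*γ123
Answer: -4/5*γ1 - 4/15*γ2 + 322/45*γ12 - 389/15*γ13 - 368/45*γ23 + 30013/1350*γ123


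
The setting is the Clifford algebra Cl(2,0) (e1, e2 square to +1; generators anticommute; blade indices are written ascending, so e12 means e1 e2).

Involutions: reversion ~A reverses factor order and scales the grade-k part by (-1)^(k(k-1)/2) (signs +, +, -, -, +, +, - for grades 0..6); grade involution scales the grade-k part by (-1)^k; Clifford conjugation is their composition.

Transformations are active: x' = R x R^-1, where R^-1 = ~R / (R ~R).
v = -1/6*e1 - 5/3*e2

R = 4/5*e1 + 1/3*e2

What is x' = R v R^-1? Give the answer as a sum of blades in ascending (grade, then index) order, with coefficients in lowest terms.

~R = 4/5*e1 + 1/3*e2, and R ~R = 169/225, so R^-1 = ~R / (169/225).
R v = -31/45 - 23/18*e12
Answer: -1319/1014*e1 + 535/507*e2


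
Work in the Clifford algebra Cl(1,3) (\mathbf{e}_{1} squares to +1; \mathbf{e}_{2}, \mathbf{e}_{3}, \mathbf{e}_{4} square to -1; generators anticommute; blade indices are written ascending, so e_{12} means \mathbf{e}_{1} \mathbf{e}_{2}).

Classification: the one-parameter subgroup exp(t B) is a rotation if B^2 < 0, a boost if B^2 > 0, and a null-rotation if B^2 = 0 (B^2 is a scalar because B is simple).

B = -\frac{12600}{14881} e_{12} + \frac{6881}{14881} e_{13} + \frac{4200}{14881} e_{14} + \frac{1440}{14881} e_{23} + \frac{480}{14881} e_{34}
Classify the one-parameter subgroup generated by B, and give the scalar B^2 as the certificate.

B^2 term by term: the squares give (-\frac{12600}{14881})^2*(e_{12})^2 + (\frac{6881}{14881})^2*(e_{13})^2 + (\frac{4200}{14881})^2*(e_{14})^2 + (\frac{1440}{14881})^2*(e_{23})^2 + (\frac{480}{14881})^2*(e_{34})^2 = \frac{158760000}{221444161}*(+1) + \frac{47348161}{221444161}*(+1) + \frac{17640000}{221444161}*(+1) + \frac{2073600}{221444161}*(-1) + \frac{230400}{221444161}*(-1) = 1 (each basis 2-blade squares to minus the product of its generators' squares); cross terms between blades sharing an index anticommute and cancel; the commuting (index-disjoint) pairs give grade-4 terms 2*c*c'*(blade product), which cancel blade by blade — e_{1234}: -\frac{12096000}{221444161} + \frac{12096000}{221444161} = 0 — confirming B is simple. So B^2 = 1.
Answer: boost, certificate B^2 = 1. Certificate logic: 1 is a conjugation-invariant scalar, so its sign fixes rotation versus boost versus null-rotation outright.


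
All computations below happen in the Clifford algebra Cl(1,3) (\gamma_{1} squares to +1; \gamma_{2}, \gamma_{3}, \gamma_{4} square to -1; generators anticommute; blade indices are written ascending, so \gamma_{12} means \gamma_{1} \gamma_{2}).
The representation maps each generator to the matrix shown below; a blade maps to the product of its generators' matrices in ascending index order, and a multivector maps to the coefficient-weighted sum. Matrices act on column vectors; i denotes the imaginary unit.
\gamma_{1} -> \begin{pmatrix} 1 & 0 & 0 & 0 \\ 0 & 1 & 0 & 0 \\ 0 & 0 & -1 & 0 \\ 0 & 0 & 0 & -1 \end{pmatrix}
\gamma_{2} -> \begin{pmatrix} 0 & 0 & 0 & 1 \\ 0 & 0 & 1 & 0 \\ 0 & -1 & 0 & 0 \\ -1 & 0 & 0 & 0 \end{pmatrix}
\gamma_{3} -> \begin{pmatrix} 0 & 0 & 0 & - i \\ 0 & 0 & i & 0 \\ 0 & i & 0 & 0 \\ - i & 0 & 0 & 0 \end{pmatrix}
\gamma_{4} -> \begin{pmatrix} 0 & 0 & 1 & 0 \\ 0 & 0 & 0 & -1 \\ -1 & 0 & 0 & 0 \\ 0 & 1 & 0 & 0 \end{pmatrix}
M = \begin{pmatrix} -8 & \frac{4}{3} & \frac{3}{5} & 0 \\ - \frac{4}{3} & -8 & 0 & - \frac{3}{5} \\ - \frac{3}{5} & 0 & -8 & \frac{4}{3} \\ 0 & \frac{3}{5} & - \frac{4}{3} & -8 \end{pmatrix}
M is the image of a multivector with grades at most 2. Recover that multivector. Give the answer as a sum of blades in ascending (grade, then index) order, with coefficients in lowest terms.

Method: the blade images are trace-orthogonal — tr(rho(e_A) rho(e_B)^-1) = 4 if A = B and 0 otherwise — and rho(e_A)^-1 = (e_A)^2 * rho(e_A) with (e_A)^2 = +1 or -1, so the coefficient of e_A in the preimage is (e_A)^2 * tr(M rho(e_A))/4.
Nonzero projections over blades of grade <= 2: 1: (1)^2 = +1, tr(M 1) = -32, coefficient -8; \gamma_{4}: (\gamma_{4})^2 = -1, tr(M rho(\gamma_{4})) = - \frac{12}{5}, coefficient \frac{3}{5}; \gamma_{24}: (\gamma_{24})^2 = -1, tr(M rho(\gamma_{24})) = - \frac{16}{3}, coefficient \frac{4}{3}. Every other blade of grade <= 2 projects to 0.
Answer: -8 + \frac{3}{5} \gamma_{4} + \frac{4}{3} \gamma_{24}


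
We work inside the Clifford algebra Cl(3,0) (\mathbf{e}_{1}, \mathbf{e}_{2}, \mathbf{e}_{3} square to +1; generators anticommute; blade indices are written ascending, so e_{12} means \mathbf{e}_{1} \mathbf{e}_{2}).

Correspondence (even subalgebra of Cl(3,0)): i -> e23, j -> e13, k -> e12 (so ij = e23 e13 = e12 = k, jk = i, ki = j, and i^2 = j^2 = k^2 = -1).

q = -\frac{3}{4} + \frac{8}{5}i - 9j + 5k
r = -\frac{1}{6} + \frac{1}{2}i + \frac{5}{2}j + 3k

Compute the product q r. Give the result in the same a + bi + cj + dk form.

In blades: q = -\frac{3}{4} + 5 e_{12} - 9 e_{13} + \frac{8}{5} e_{23}, r = -\frac{1}{6} + 3 e_{12} + \frac{5}{2} e_{13} + \frac{1}{2} e_{23}.
Distribute q over r term by term (generator squares from the signature, products reordered to ascending indices): (-\frac{3}{4})*r = \frac{1}{8} - \frac{9}{4} e_{12} - \frac{15}{8} e_{13} - \frac{3}{8} e_{23}; (5 e_{12})*r = -15 - \frac{5}{6} e_{12} + \frac{5}{2} e_{13} - \frac{25}{2} e_{23}; (-9 e_{13})*r = \frac{45}{2} + \frac{9}{2} e_{12} + \frac{3}{2} e_{13} - 27 e_{23}; (\frac{8}{5} e_{23})*r = -\frac{4}{5} + 4 e_{12} - \frac{24}{5} e_{13} - \frac{4}{15} e_{23}.
Sum: \frac{273}{40} + \frac{65}{12} e_{12} - \frac{107}{40} e_{13} - \frac{4817}{120} e_{23}; translating back through the correspondence:
Answer: \frac{273}{40} - \frac{4817}{120}i - \frac{107}{40}j + \frac{65}{12}k


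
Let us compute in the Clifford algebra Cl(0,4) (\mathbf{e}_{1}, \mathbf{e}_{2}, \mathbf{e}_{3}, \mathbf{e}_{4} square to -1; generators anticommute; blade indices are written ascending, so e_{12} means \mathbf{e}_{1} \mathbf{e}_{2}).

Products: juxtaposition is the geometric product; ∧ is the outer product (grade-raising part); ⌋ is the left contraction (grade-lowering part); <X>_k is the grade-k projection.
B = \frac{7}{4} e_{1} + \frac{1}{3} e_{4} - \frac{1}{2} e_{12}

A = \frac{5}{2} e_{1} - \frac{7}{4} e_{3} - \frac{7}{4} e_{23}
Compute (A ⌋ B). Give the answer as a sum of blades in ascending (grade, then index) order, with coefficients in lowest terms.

step 1: -\frac{35}{8} + \frac{5}{4} e_{2}
Answer: -\frac{35}{8} + \frac{5}{4} e_{2}


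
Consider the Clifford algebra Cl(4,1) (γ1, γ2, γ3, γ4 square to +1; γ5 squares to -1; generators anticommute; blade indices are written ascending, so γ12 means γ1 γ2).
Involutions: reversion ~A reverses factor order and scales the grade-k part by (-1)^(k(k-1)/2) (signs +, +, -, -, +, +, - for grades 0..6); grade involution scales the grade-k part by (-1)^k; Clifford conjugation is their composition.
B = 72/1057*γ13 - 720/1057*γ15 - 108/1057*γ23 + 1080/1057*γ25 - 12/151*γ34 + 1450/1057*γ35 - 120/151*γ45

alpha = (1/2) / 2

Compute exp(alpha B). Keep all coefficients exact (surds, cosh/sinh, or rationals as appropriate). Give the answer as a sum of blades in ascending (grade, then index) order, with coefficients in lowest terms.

B^2 term by term: the squares give (72/1057)^2*(γ13)^2 + (-720/1057)^2*(γ15)^2 + (-108/1057)^2*(γ23)^2 + (1080/1057)^2*(γ25)^2 + (-12/151)^2*(γ34)^2 + (1450/1057)^2*(γ35)^2 + (-120/151)^2*(γ45)^2 = 5184/1117249*(-1) + 518400/1117249*(+1) + 11664/1117249*(-1) + 1166400/1117249*(+1) + 144/22801*(-1) + 2102500/1117249*(+1) + 14400/22801*(+1) = 4 (each basis 2-blade squares to minus the product of its generators' squares); cross terms between blades sharing an index anticommute and cancel; the commuting (index-disjoint) pairs give grade-4 terms 2*c*c'*(blade product), which cancel blade by blade — γ1235: -155520/1117249 + 155520/1117249 = 0; γ1345: -17280/159607 + 17280/159607 = 0; γ2345: 25920/159607 - 25920/159607 = 0 — confirming B is simple. So B^2 = 4.
B^2 = 4 — the positive square puts this in the hyperbolic regime; l = 2, alpha*l = 1/2, so exp(alpha B) = cosh(1/2) + (sinh(1/2)/2)*B = cosh(1/2) + (sinh(1/2)/2)*B.
Answer: cosh(1/2) + 36*sinh(1/2)/1057*γ13 - 360*sinh(1/2)/1057*γ15 - 54*sinh(1/2)/1057*γ23 + 540*sinh(1/2)/1057*γ25 - 6*sinh(1/2)/151*γ34 + 725*sinh(1/2)/1057*γ35 - 60*sinh(1/2)/151*γ45


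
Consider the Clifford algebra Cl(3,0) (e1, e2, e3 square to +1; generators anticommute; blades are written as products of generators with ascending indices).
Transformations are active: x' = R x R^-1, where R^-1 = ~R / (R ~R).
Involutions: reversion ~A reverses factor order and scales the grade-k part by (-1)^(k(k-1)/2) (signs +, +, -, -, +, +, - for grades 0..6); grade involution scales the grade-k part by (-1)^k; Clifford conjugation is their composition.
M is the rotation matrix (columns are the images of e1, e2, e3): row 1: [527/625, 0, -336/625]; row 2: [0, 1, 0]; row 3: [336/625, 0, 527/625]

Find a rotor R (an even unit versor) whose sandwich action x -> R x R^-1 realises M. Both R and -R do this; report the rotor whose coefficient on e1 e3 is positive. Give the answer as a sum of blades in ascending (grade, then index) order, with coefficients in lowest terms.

Method: write R = a + b12*e1 e2 + b13*e1 e3 + b23*e2 e3 with a^2 + b12^2 + b13^2 + b23^2 = 1 (so R^-1 = ~R). Expanding the columns R e_j ~R gives tr M = 4a^2 - 1 and, from the antisymmetric part, M21 - M12 = -4a*b12, M13 - M31 = 4a*b13, M32 - M23 = -4a*b23.
Here tr M = 1679/625, so a^2 = (1 + tr M)/4 = 576/625 and a = ±24/25. Taking a = 24/25: M21 - M12 = 0, M13 - M31 = -672/625, M32 - M23 = 0, giving b12 = 0, b13 = -7/25, b23 = 0, i.e. R = 24/25 - 7/25*e1 e3.
Its e1 e3 coefficient is negative, so report the other preimage -R.
Answer: -24/25 + 7/25*e1 e3. Sheet selection: the two-to-one cover makes ±R indistinguishable at the matrix level (trace 1679/625), so uniqueness comes from the required sign on e1 e3.


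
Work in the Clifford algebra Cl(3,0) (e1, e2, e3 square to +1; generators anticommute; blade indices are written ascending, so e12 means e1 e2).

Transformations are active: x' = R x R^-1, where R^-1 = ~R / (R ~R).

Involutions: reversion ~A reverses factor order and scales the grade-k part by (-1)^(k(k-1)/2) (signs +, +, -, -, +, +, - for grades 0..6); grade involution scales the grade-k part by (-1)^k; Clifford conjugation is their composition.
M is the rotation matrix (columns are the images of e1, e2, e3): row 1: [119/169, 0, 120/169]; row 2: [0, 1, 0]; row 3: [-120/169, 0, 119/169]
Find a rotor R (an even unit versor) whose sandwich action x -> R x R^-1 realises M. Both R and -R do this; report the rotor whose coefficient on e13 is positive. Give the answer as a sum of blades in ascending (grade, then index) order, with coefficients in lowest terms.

Method: write R = a + b12*e12 + b13*e13 + b23*e23 with a^2 + b12^2 + b13^2 + b23^2 = 1 (so R^-1 = ~R). Expanding the columns R e_j ~R gives tr M = 4a^2 - 1 and, from the antisymmetric part, M21 - M12 = -4a*b12, M13 - M31 = 4a*b13, M32 - M23 = -4a*b23.
Here tr M = 407/169, so a^2 = (1 + tr M)/4 = 144/169 and a = ±12/13. Taking a = 12/13: M21 - M12 = 0, M13 - M31 = 240/169, M32 - M23 = 0, giving b12 = 0, b13 = 5/13, b23 = 0, i.e. R = 12/13 + 5/13*e13.
Its e13 coefficient is already positive.
Answer: 12/13 + 5/13*e13. Note: both R and -R realise this M (trace 407/169); the covering map identifies them, and the e13-coefficient sign is the tie-breaker.


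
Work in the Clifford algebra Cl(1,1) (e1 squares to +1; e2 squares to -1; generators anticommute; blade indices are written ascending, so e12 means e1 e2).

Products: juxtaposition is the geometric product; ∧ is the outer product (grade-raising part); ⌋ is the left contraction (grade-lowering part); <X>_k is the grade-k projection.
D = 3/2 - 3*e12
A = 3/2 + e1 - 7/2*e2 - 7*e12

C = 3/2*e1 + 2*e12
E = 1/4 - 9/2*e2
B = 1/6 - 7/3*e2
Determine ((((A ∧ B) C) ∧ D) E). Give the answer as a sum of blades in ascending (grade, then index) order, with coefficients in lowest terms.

step 1: 1/4 + 1/6*e1 - 49/12*e2 - 7/2*e12
step 2: -27/4 - 187/24*e1 + 67/12*e2 + 53/8*e12
step 3: -81/8 - 187/16*e1 + 67/8*e2 + 483/16*e12
step 4: 1125/32 + 8507/64*e1 + 1525/32*e2 + 3849/64*e12
Answer: 1125/32 + 8507/64*e1 + 1525/32*e2 + 3849/64*e12


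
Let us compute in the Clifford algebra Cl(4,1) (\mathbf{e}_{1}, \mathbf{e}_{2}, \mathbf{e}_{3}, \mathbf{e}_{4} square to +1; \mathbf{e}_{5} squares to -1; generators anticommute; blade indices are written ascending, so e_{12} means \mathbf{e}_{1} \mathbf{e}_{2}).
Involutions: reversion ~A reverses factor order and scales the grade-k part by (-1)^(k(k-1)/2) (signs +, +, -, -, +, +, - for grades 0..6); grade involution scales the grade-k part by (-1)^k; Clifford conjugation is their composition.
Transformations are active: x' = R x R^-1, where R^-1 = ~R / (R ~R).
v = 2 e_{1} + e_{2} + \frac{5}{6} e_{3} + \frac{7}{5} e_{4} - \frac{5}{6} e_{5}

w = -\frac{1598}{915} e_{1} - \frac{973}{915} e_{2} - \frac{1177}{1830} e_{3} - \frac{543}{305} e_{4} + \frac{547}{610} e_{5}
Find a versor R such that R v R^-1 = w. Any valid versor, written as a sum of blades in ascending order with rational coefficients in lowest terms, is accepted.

Here q(v) = q(w) = \frac{174}{25}; the classical choice R = v + w = \frac{232}{915} e_{1} - \frac{58}{915} e_{2} + \frac{58}{305} e_{3} - \frac{116}{305} e_{4} + \frac{58}{915} e_{5} then realises v -> w under the sandwich.
Answer: \frac{232}{915} e_{1} - \frac{58}{915} e_{2} + \frac{58}{305} e_{3} - \frac{116}{305} e_{4} + \frac{58}{915} e_{5}


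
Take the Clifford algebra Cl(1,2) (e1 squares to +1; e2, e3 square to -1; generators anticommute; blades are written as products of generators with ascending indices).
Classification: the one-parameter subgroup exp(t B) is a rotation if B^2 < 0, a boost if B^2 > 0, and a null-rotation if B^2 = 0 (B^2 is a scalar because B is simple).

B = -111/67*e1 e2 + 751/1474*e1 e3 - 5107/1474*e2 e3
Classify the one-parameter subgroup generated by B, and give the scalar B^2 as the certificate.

B^2 term by term: the squares give (-111/67)^2*(e1 e2)^2 + (751/1474)^2*(e1 e3)^2 + (-5107/1474)^2*(e2 e3)^2 = 12321/4489*(+1) + 564001/2172676*(+1) + 26081449/2172676*(-1) = -9 (each basis 2-blade squares to minus the product of its generators' squares); cross terms between blades sharing an index anticommute and cancel. So B^2 = -9.
Answer: rotation, certificate B^2 = -9. The scalar -9 is the complete invariant here: its sign names the subgroup type.


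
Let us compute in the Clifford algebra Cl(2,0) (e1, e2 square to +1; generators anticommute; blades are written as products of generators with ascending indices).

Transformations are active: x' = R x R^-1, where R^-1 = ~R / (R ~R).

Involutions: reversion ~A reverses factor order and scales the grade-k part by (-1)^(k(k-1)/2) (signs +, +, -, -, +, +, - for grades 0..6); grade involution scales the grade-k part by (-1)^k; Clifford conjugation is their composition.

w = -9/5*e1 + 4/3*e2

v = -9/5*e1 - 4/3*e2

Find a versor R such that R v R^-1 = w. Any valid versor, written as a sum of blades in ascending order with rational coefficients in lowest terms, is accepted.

Construction: equal norms (both 1129/225) license R = v + w = -18/5*e1 — nothing changes along that direction, while (v - w)/2 changes sign, so v maps onto w.
Answer: -18/5*e1


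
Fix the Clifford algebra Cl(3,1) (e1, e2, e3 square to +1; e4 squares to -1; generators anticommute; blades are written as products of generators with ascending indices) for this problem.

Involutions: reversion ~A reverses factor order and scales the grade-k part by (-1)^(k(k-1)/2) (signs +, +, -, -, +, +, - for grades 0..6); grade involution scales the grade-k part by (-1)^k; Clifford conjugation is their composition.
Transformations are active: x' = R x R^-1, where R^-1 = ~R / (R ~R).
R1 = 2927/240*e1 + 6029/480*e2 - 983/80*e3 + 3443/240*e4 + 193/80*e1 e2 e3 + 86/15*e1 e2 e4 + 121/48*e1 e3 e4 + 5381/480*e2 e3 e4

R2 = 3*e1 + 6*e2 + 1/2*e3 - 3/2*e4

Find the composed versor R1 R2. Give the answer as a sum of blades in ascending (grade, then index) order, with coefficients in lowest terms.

Distribute over the terms of R2 (each basis-blade product reordered to ascending indices, repeated generators contracted through their squares):
R1 (3*e1) = 2927/80 - 6029/160*e1 e2 + 2949/80*e1 e3 - 3443/80*e1 e4 + 579/80*e2 e3 + 86/5*e2 e4 + 121/16*e3 e4 - 5381/160*e1 e2 e3 e4
R1 (6*e2) = 6029/80 + 2927/40*e1 e2 - 579/40*e1 e3 - 172/5*e1 e4 + 2949/40*e2 e3 - 3443/40*e2 e4 + 5381/80*e3 e4 + 121/8*e1 e2 e3 e4
R1 (1/2*e3) = -983/160 + 193/160*e1 e2 + 2927/480*e1 e3 - 121/96*e1 e4 + 6029/960*e2 e3 - 5381/960*e2 e4 - 3443/480*e3 e4 - 43/15*e1 e2 e3 e4
R1 (-3/2*e4) = 3443/160 + 43/5*e1 e2 + 121/32*e1 e3 - 2927/160*e1 e4 + 5381/320*e2 e3 - 6029/320*e2 e4 + 2949/160*e3 e4 - 579/160*e1 e2 e3 e4
Summing the partial products and collecting blades:
Answer: 5093/40 + 453/10*e1 e2 + 484/15*e1 e3 - 11639/120*e1 e4 + 12487/120*e2 e3 - 22397/240*e2 e4 + 1033/12*e3 e4 - 2999/120*e1 e2 e3 e4


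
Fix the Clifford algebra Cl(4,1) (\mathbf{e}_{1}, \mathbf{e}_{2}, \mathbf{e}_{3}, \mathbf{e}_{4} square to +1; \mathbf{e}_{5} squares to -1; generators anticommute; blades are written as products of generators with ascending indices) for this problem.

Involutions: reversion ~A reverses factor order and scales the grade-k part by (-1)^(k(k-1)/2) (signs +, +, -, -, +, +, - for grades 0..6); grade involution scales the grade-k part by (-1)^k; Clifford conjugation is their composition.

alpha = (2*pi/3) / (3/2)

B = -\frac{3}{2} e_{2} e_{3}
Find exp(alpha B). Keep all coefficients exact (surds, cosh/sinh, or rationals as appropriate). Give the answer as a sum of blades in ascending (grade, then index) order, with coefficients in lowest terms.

B^2 = (-\frac{3}{2})^2*(e_{2} e_{3})^2 = \frac{9}{4}*(-1) = -\frac{9}{4} (a basis 2-blade squares to minus the product of its generators' squares).
B^2 = -\frac{9}{4} — since the square is negative, the closed form is circular: l = \frac{3}{2}, alpha*l = \frac{2 \pi}{3}, so exp(alpha B) = cos(\frac{2 \pi}{3}) + (sin(\frac{2 \pi}{3})/(\frac{3}{2}))*B = - \frac{1}{2} + (\frac{\sqrt{3}}{3})*B.
Answer: - \frac{1}{2} - \frac{\sqrt{3}}{2} e_{2} e_{3}


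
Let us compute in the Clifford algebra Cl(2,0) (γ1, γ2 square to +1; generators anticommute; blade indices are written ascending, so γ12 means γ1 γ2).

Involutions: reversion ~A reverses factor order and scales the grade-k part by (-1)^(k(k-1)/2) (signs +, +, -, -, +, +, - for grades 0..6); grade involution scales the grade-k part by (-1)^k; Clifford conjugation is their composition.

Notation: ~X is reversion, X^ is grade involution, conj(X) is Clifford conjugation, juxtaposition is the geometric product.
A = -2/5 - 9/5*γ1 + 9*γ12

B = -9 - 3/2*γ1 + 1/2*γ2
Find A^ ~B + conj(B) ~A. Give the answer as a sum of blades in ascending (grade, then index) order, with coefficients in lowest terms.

first term: 9/10 - 111/10*γ1 + 133/10*γ2 - 801/10*γ12
second term: 9/10 + 111/10*γ1 - 133/10*γ2 + 801/10*γ12
Answer: 9/5


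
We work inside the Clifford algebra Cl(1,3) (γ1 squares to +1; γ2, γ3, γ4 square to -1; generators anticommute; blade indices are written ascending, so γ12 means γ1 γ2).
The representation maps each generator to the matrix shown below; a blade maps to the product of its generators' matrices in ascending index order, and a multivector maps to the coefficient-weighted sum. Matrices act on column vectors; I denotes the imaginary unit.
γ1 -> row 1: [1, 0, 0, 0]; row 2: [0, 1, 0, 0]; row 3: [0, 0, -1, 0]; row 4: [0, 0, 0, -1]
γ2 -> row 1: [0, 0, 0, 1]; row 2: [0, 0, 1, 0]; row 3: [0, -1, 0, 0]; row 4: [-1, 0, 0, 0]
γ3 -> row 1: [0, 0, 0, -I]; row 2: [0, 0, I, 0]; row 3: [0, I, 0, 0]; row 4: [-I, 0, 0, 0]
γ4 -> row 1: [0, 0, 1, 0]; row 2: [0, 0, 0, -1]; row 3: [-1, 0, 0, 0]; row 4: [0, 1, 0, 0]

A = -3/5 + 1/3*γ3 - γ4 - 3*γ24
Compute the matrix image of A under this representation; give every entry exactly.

Bivector images (products of the table entries): rho(γ24) = rho(γ2)rho(γ4) = row 1: [0, 1, 0, 0]; row 2: [-1, 0, 0, 0]; row 3: [0, 0, 0, 1]; row 4: [0, 0, -1, 0].
M = (-3/5)*1 + (1/3)*rho(γ3) + (-1)*rho(γ4) + (-3)*rho(γ24), summed entrywise (1 is the identity matrix):
Answer: row 1: [-3/5, -3, -1, -I/3]; row 2: [3, -3/5, I/3, 1]; row 3: [1, I/3, -3/5, -3]; row 4: [-I/3, -1, 3, -3/5]


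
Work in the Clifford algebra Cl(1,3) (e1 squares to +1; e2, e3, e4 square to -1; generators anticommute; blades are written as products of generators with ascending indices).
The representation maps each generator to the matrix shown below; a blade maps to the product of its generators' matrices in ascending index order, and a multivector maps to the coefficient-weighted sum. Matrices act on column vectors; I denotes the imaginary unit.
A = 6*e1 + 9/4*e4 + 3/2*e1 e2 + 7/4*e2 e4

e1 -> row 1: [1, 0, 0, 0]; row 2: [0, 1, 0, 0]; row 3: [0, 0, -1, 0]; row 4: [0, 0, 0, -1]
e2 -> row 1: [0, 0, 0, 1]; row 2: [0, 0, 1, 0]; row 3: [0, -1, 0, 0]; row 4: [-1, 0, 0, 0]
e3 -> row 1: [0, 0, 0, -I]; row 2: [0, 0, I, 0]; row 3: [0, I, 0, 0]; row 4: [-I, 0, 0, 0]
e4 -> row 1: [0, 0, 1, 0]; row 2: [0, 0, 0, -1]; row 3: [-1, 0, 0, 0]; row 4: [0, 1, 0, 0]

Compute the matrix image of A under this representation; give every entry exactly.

Bivector images (products of the table entries): rho(e1 e2) = rho(e1)rho(e2) = row 1: [0, 0, 0, 1]; row 2: [0, 0, 1, 0]; row 3: [0, 1, 0, 0]; row 4: [1, 0, 0, 0]; rho(e2 e4) = rho(e2)rho(e4) = row 1: [0, 1, 0, 0]; row 2: [-1, 0, 0, 0]; row 3: [0, 0, 0, 1]; row 4: [0, 0, -1, 0].
M = (6)*rho(e1) + (9/4)*rho(e4) + (3/2)*rho(e1 e2) + (7/4)*rho(e2 e4), summed entrywise:
Answer: row 1: [6, 7/4, 9/4, 3/2]; row 2: [-7/4, 6, 3/2, -9/4]; row 3: [-9/4, 3/2, -6, 7/4]; row 4: [3/2, 9/4, -7/4, -6]


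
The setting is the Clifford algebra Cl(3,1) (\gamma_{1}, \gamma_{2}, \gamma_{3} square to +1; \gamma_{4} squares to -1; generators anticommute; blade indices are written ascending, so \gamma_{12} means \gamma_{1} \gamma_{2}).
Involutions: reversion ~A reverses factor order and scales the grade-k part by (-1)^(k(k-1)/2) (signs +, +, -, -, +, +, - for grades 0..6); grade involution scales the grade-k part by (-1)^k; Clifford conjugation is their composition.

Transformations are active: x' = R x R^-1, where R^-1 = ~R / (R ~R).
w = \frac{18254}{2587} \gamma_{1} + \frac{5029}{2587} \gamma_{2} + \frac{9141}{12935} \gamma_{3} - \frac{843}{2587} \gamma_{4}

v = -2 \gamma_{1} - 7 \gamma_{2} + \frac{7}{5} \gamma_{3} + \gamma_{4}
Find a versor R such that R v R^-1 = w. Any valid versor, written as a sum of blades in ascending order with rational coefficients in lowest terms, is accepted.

The midline construction: v and w both square to \frac{1349}{25}, so reflecting in their sum \frac{13080}{2587} \gamma_{1} - \frac{13080}{2587} \gamma_{2} + \frac{5450}{2587} \gamma_{3} + \frac{1744}{2587} \gamma_{4} exchanges them.
Answer: \frac{13080}{2587} \gamma_{1} - \frac{13080}{2587} \gamma_{2} + \frac{5450}{2587} \gamma_{3} + \frac{1744}{2587} \gamma_{4}


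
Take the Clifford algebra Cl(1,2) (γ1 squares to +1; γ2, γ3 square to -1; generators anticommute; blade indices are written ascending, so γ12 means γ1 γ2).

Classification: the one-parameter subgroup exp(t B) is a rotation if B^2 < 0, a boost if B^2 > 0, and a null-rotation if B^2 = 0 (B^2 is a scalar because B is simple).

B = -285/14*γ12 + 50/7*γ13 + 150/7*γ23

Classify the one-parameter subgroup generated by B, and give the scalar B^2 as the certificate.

B^2 term by term: the squares give (-285/14)^2*(γ12)^2 + (50/7)^2*(γ13)^2 + (150/7)^2*(γ23)^2 = 81225/196*(+1) + 2500/49*(+1) + 22500/49*(-1) = 25/4 (each basis 2-blade squares to minus the product of its generators' squares); cross terms between blades sharing an index anticommute and cancel. So B^2 = 25/4.
Answer: boost, certificate B^2 = 25/4. Key observation: B^2 = 25/4 is a conjugation invariant, so its sign decides the class regardless of the surface form of B.


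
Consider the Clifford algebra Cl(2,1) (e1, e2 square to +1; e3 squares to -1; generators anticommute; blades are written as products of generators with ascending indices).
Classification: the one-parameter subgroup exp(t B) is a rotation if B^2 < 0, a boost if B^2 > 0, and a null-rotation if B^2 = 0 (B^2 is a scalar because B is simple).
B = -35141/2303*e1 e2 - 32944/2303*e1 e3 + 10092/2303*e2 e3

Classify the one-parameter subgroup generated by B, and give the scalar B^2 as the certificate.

B^2 term by term: the squares give (-35141/2303)^2*(e1 e2)^2 + (-32944/2303)^2*(e1 e3)^2 + (10092/2303)^2*(e2 e3)^2 = 1234889881/5303809*(-1) + 1085307136/5303809*(+1) + 101848464/5303809*(+1) = -9 (each basis 2-blade squares to minus the product of its generators' squares); cross terms between blades sharing an index anticommute and cancel. So B^2 = -9.
Answer: rotation, certificate B^2 = -9. No conjugation can change B^2 = -9; the sign gives the class.


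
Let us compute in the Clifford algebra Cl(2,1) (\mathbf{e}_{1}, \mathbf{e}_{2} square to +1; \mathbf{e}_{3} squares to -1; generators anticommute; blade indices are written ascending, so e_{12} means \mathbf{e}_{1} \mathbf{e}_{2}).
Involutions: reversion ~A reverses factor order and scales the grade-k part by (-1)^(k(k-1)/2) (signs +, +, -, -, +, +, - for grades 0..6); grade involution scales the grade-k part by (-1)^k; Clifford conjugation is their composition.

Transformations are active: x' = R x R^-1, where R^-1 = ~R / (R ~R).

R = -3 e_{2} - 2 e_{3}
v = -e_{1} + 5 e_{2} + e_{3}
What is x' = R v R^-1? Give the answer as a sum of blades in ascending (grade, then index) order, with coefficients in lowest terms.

~R = -3 e_{2} - 2 e_{3}, and R ~R = 5, so R^-1 = ~R / (5).
R v = -13 - 3 e_{12} - 2 e_{13} + 7 e_{23}
Answer: e_{1} + \frac{53}{5} e_{2} + \frac{47}{5} e_{3}


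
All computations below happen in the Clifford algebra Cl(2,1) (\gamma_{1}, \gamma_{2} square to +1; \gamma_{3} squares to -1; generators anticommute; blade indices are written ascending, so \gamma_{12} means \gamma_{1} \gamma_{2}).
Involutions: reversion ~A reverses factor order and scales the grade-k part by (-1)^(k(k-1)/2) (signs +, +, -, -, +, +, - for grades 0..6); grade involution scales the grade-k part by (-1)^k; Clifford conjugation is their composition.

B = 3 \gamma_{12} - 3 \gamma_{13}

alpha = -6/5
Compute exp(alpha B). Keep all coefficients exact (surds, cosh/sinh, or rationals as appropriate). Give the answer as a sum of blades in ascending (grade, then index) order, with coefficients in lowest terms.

B^2 term by term: the squares give (3)^2*(\gamma_{12})^2 + (-3)^2*(\gamma_{13})^2 = 9*(-1) + 9*(+1) = 0 (each basis 2-blade squares to minus the product of its generators' squares); cross terms between blades sharing an index anticommute and cancel. So B^2 = 0.
B^2 = 0, so the series truncates immediately: exp(alpha B) = 1 + alpha B (parabolic case).
Answer: 1 - \frac{18}{5} \gamma_{12} + \frac{18}{5} \gamma_{13}


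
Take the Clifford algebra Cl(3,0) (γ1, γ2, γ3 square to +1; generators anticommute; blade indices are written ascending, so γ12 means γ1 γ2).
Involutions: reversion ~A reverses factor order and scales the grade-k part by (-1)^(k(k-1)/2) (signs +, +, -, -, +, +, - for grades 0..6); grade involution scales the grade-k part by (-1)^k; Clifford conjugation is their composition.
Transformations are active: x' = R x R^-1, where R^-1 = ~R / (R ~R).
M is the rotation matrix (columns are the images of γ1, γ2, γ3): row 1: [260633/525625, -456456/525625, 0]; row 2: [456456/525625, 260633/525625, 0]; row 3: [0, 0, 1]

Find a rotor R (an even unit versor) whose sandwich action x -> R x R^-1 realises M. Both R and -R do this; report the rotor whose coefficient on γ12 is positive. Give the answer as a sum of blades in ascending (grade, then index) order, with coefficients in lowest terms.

Method: write R = a + b12*γ12 + b13*γ13 + b23*γ23 with a^2 + b12^2 + b13^2 + b23^2 = 1 (so R^-1 = ~R). Expanding the columns R e_j ~R gives tr M = 4a^2 - 1 and, from the antisymmetric part, M21 - M12 = -4a*b12, M13 - M31 = 4a*b13, M32 - M23 = -4a*b23.
Here tr M = 1046891/525625, so a^2 = (1 + tr M)/4 = 393129/525625 and a = ±627/725. Taking a = 627/725: M21 - M12 = 912912/525625, M13 - M31 = 0, M32 - M23 = 0, giving b12 = -364/725, b13 = 0, b23 = 0, i.e. R = 627/725 - 364/725*γ12.
Its γ12 coefficient is negative, so report the other preimage -R.
Answer: -627/725 + 364/725*γ12. Why the constraint matters: R and -R act identically through the sandwich — M has trace 1046891/525625 either way — so only the sign condition on γ12 picks one of the two preimages.


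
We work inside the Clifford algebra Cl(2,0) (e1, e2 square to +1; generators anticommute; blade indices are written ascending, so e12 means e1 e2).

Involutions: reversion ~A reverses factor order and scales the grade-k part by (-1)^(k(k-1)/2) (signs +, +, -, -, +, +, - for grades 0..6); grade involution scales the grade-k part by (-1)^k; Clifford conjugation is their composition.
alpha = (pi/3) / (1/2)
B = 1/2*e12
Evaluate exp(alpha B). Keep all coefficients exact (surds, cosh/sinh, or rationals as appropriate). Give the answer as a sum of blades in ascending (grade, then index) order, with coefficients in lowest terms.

B^2 = (1/2)^2*(e12)^2 = 1/4*(-1) = -1/4 (a basis 2-blade squares to minus the product of its generators' squares).
B^2 = -1/4 — the negative square puts this in the circular regime; l = 1/2, alpha*l = pi/3, so exp(alpha B) = cos(pi/3) + (sin(pi/3)/(1/2))*B = 1/2 + (sqrt(3))*B.
Answer: 1/2 + sqrt(3)/2*e12
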